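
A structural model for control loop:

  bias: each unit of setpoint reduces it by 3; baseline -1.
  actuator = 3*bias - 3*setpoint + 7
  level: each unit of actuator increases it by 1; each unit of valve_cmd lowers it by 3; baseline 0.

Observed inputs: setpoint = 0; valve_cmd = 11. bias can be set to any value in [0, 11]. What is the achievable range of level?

Intervening on bias fixes its value directly, overriding its dependence on setpoint.
Substituting into the actuator equation gives actuator = 3*bias + 7.
level becomes 3*bias - 26.
Linear in bias, so extremes are at the endpoints: bias = 0 gives level = -26; bias = 11 gives level = 7.

-26 to 7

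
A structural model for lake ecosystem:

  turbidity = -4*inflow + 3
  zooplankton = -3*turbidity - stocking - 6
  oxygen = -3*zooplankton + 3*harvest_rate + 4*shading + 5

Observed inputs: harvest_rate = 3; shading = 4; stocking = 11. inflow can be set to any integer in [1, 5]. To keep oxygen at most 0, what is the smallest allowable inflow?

inflow = 3

Substituting into the zooplankton equation gives zooplankton = 12*inflow - 26.
Substituting into the oxygen equation gives oxygen = -36*inflow + 108.
Require -36*inflow + 108 ≤ 0, so inflow ≥ 3.
The smallest integer in [1, 5] satisfying this is 3.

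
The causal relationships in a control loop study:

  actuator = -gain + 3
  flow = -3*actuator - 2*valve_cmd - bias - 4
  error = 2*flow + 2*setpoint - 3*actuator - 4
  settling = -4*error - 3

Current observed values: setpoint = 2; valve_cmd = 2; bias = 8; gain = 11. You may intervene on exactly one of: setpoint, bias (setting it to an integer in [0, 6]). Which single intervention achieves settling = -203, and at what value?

set bias = 3

Intervening on setpoint: settling = -8*setpoint - 147. Reaching -203 requires setpoint = 7, outside [0, 6].
Intervening on bias: with other inputs at their observed values, settling = 8*bias - 227. Solving for -203 gives bias = 3, within [0, 6].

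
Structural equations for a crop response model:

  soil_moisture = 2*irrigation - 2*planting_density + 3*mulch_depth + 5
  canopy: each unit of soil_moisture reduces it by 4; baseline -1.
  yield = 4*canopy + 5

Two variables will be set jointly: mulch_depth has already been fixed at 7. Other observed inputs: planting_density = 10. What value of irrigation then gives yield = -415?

With mulch_depth held at 7:
Substituting into the soil_moisture equation gives soil_moisture = 2*irrigation + 6.
This gives canopy = -8*irrigation - 25.
Substituting into the yield equation gives yield = -32*irrigation - 95.
Solve -32*irrigation - 95 = -415: irrigation = (-415 + 95) / -32 = 10.

irrigation = 10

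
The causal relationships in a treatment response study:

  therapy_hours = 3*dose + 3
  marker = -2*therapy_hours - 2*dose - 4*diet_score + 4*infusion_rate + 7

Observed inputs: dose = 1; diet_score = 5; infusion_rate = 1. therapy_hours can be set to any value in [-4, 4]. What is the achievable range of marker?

Intervening on therapy_hours fixes its value directly, overriding its dependence on dose.
Substituting into the marker equation gives marker = -2*therapy_hours - 11.
Linear in therapy_hours, so extremes are at the endpoints: therapy_hours = -4 gives marker = -3; therapy_hours = 4 gives marker = -19.

-19 to -3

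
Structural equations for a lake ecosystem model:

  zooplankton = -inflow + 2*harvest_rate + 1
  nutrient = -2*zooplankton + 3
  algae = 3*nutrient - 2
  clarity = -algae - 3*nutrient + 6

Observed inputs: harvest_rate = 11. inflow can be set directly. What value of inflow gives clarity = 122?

inflow = 12

Substituting into the zooplankton equation gives zooplankton = -inflow + 23.
Substituting into the nutrient equation gives nutrient = 2*inflow - 43.
This gives algae = 6*inflow - 131.
Substituting into the clarity equation gives clarity = -12*inflow + 266.
Solve -12*inflow + 266 = 122: inflow = (122 - 266) / -12 = 12.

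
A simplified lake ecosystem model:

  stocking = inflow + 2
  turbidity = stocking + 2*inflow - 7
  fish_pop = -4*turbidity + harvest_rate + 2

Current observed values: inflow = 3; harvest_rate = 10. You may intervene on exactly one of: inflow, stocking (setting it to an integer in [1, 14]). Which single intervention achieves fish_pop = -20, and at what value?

set stocking = 9

Intervening on inflow: fish_pop = -12*inflow + 32. Reaching -20 requires inflow = 13/3, not an integer.
Intervening on stocking: with other inputs at their observed values, fish_pop = -4*stocking + 16. Solving for -20 gives stocking = 9, within [1, 14].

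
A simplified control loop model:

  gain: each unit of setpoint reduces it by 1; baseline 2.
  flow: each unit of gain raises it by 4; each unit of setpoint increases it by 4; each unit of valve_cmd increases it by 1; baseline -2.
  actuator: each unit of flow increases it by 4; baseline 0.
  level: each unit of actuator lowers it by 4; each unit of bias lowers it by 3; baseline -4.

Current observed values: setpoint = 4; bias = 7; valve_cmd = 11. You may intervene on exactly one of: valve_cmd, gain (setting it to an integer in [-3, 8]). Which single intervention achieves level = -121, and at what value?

set valve_cmd = 0

Intervening on valve_cmd: with other inputs at their observed values, level = -16*valve_cmd - 121. Solving for -121 gives valve_cmd = 0, within [-3, 8].
Intervening on gain: level = -64*gain - 425. Reaching -121 requires gain = -19/4, not an integer.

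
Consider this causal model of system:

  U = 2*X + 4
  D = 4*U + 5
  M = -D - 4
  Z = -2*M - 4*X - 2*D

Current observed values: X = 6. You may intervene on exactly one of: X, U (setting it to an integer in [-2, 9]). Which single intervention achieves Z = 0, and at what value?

set X = 2

Intervening on X: with other inputs at their observed values, Z = -4*X + 8. Solving for 0 gives X = 2, within [-2, 9].
Intervening on U: the paths from U to Z cancel (net effect zero), leaving Z = -16; 0 is unreachable this way.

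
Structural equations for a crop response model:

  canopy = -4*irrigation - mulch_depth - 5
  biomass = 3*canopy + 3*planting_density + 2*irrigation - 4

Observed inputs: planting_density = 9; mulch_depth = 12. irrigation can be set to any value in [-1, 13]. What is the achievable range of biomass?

-158 to -18

Substituting into the canopy equation gives canopy = -4*irrigation - 17.
Substituting into the biomass equation gives biomass = -10*irrigation - 28.
Linear in irrigation, so extremes are at the endpoints: irrigation = -1 gives biomass = -18; irrigation = 13 gives biomass = -158.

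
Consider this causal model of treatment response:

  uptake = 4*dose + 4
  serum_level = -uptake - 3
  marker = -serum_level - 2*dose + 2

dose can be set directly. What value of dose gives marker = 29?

dose = 10

Substituting into the serum_level equation gives serum_level = -4*dose - 7.
So marker = 2*dose + 9.
Solve 2*dose + 9 = 29: dose = (29 - 9) / 2 = 10.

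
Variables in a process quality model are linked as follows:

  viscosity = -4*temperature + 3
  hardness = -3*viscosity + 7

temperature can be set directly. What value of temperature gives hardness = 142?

temperature = 12

Substituting into the hardness equation gives hardness = 12*temperature - 2.
Solve 12*temperature - 2 = 142: temperature = (142 + 2) / 12 = 12.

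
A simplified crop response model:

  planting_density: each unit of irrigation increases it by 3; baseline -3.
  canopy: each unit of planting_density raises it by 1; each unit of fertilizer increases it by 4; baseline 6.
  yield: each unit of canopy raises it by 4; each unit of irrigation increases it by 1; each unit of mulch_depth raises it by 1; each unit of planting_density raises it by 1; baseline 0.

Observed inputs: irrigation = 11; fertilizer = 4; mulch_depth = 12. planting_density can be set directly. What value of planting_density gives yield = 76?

Intervening on planting_density fixes its value directly, overriding its dependence on irrigation.
Substituting into the canopy equation gives canopy = planting_density + 22.
Substituting into the yield equation gives yield = 5*planting_density + 111.
Solve 5*planting_density + 111 = 76: planting_density = (76 - 111) / 5 = -7.

planting_density = -7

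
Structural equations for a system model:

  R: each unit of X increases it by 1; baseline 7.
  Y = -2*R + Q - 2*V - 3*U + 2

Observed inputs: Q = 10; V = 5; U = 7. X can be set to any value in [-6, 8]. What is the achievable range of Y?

-49 to -21

Substituting into the Y equation gives Y = -2*X - 33.
Linear in X, so extremes are at the endpoints: X = -6 gives Y = -21; X = 8 gives Y = -49.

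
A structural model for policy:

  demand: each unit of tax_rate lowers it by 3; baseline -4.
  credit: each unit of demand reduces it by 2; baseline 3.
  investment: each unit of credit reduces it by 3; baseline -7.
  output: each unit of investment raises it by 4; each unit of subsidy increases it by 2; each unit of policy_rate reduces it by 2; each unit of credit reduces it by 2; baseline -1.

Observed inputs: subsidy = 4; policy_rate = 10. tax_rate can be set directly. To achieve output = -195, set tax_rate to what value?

Substituting into the credit equation gives credit = 6*tax_rate + 11.
Substituting into the investment equation gives investment = -18*tax_rate - 40.
Substituting into the output equation gives output = -84*tax_rate - 195.
Solve -84*tax_rate - 195 = -195: tax_rate = (-195 + 195) / -84 = 0.

tax_rate = 0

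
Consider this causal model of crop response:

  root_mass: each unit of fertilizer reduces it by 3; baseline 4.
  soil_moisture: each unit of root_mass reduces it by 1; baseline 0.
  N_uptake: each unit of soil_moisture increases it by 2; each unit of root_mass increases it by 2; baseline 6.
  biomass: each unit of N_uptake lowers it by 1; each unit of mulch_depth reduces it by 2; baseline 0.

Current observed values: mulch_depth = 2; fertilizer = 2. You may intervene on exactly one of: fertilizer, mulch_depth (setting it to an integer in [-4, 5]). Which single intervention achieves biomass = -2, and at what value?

Intervening on fertilizer: the paths from fertilizer to biomass cancel (net effect zero), leaving biomass = -10; -2 is unreachable this way.
Intervening on mulch_depth: with other inputs at their observed values, biomass = -2*mulch_depth - 6. Solving for -2 gives mulch_depth = -2, within [-4, 5].

set mulch_depth = -2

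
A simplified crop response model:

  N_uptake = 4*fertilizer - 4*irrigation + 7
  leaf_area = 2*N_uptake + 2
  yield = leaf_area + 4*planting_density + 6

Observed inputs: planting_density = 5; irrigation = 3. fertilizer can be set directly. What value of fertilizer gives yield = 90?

Substituting into the N_uptake equation gives N_uptake = 4*fertilizer - 5.
This gives leaf_area = 8*fertilizer - 8.
yield becomes 8*fertilizer + 18.
Solve 8*fertilizer + 18 = 90: fertilizer = (90 - 18) / 8 = 9.

fertilizer = 9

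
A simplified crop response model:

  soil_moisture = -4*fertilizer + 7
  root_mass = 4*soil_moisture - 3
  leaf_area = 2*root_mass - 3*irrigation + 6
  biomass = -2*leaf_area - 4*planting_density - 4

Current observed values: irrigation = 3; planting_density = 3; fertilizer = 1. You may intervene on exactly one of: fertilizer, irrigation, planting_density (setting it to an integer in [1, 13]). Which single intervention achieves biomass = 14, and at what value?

Intervening on fertilizer: biomass = 64*fertilizer - 110. Reaching 14 requires fertilizer = 31/16, not an integer.
Intervening on irrigation: with other inputs at their observed values, biomass = 6*irrigation - 64. Solving for 14 gives irrigation = 13, within [1, 13].
Intervening on planting_density: biomass = -4*planting_density - 34. Reaching 14 requires planting_density = -12, outside [1, 13].

set irrigation = 13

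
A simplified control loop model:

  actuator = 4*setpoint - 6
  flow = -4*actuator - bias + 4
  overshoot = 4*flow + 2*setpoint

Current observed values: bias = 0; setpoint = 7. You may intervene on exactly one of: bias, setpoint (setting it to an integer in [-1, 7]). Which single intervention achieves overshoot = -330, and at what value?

set bias = 2

Intervening on bias: with other inputs at their observed values, overshoot = -4*bias - 322. Solving for -330 gives bias = 2, within [-1, 7].
Intervening on setpoint: overshoot = -62*setpoint + 112. Reaching -330 requires setpoint = 221/31, not an integer.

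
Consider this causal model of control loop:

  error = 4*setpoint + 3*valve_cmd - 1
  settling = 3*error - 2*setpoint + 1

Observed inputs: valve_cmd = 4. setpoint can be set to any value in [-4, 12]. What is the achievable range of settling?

Substituting into the error equation gives error = 4*setpoint + 11.
This gives settling = 10*setpoint + 34.
Linear in setpoint, so extremes are at the endpoints: setpoint = -4 gives settling = -6; setpoint = 12 gives settling = 154.

-6 to 154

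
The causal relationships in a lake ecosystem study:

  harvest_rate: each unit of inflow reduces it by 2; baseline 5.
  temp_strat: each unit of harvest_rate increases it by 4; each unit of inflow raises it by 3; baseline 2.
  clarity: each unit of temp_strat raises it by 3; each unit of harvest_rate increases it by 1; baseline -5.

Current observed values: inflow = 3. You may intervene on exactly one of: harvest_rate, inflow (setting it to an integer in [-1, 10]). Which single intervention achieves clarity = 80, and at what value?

set harvest_rate = 4

Intervening on harvest_rate: with other inputs at their observed values, clarity = 13*harvest_rate + 28. Solving for 80 gives harvest_rate = 4, within [-1, 10].
Intervening on inflow: clarity = -17*inflow + 66. Reaching 80 requires inflow = -14/17, not an integer.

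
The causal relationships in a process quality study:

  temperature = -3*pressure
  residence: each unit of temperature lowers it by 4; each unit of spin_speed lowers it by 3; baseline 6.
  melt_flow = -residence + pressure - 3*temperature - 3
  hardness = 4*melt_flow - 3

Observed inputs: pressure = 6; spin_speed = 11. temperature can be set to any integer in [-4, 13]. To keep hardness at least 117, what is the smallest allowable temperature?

temperature = 0

Intervening on temperature fixes its value directly, overriding its dependence on pressure.
Substituting into the residence equation gives residence = -4*temperature - 27.
melt_flow becomes temperature + 30.
hardness becomes 4*temperature + 117.
Require 4*temperature + 117 ≥ 117, so temperature ≥ 0.
The smallest integer in [-4, 13] satisfying this is 0.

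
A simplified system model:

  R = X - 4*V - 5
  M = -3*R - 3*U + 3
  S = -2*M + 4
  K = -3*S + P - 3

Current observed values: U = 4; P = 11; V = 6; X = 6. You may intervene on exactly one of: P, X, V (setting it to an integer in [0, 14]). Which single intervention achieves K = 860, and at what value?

Intervening on P: K = P + 345. Reaching 860 requires P = 515, outside [0, 14].
Intervening on X: K = -18*X + 464. Reaching 860 requires X = -22, outside [0, 14].
Intervening on V: with other inputs at their observed values, K = 72*V - 76. Solving for 860 gives V = 13, within [0, 14].

set V = 13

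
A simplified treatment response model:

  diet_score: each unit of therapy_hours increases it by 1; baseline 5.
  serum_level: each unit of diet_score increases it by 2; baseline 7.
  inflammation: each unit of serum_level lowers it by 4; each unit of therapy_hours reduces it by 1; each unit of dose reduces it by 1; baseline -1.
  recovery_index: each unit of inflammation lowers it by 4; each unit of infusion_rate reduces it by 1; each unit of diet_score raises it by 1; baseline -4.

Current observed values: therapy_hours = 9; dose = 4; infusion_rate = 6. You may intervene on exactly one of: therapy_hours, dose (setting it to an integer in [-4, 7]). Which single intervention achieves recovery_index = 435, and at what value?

set therapy_hours = 4

Intervening on therapy_hours: with other inputs at their observed values, recovery_index = 37*therapy_hours + 287. Solving for 435 gives therapy_hours = 4, within [-4, 7].
Intervening on dose: recovery_index = 4*dose + 604. Reaching 435 requires dose = -169/4, not an integer.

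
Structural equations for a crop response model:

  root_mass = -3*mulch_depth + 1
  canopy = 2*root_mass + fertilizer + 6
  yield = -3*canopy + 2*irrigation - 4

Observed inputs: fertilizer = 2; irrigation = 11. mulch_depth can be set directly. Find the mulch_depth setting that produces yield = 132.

Substituting into the canopy equation gives canopy = -6*mulch_depth + 10.
Substituting into the yield equation gives yield = 18*mulch_depth - 12.
Solve 18*mulch_depth - 12 = 132: mulch_depth = (132 + 12) / 18 = 8.

mulch_depth = 8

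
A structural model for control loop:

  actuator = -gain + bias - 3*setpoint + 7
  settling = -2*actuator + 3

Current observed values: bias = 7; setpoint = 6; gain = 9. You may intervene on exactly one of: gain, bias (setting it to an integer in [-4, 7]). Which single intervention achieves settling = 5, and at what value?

Intervening on gain: with other inputs at their observed values, settling = 2*gain + 11. Solving for 5 gives gain = -3, within [-4, 7].
Intervening on bias: settling = -2*bias + 43. Reaching 5 requires bias = 19, outside [-4, 7].

set gain = -3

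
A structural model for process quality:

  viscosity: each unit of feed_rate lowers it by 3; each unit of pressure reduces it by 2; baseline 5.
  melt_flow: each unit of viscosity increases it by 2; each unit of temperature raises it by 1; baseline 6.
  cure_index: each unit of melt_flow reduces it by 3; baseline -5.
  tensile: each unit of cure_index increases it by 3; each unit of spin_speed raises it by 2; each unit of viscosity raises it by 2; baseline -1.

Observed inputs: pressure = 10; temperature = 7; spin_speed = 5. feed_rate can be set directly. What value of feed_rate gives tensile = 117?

feed_rate = 0

Substituting into the viscosity equation gives viscosity = -3*feed_rate - 15.
This gives melt_flow = -6*feed_rate - 17.
cure_index becomes 18*feed_rate + 46.
Substituting into the tensile equation gives tensile = 48*feed_rate + 117.
Solve 48*feed_rate + 117 = 117: feed_rate = (117 - 117) / 48 = 0.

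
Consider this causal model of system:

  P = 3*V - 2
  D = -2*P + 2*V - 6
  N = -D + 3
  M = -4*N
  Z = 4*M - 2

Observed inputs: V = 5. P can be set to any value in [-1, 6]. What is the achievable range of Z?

-178 to 46

Intervening on P fixes its value directly, overriding its dependence on V.
Substituting into the D equation gives D = -2*P + 4.
This gives N = 2*P - 1.
So M = -8*P + 4.
So Z = -32*P + 14.
Linear in P, so extremes are at the endpoints: P = -1 gives Z = 46; P = 6 gives Z = -178.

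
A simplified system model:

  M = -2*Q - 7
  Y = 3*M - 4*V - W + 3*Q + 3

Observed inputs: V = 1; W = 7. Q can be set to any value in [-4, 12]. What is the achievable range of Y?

-65 to -17

Substituting into the Y equation gives Y = -3*Q - 29.
Linear in Q, so extremes are at the endpoints: Q = -4 gives Y = -17; Q = 12 gives Y = -65.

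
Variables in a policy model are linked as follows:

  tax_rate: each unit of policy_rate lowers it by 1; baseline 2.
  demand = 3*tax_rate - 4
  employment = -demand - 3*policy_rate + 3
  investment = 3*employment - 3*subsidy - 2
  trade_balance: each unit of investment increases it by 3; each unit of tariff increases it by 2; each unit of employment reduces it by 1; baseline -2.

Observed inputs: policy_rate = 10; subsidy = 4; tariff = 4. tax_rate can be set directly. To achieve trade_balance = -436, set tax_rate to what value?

Intervening on tax_rate fixes its value directly, overriding its dependence on policy_rate.
Substituting into the employment equation gives employment = -3*tax_rate - 23.
This gives investment = -9*tax_rate - 83.
Substituting into the trade_balance equation gives trade_balance = -24*tax_rate - 220.
Solve -24*tax_rate - 220 = -436: tax_rate = (-436 + 220) / -24 = 9.

tax_rate = 9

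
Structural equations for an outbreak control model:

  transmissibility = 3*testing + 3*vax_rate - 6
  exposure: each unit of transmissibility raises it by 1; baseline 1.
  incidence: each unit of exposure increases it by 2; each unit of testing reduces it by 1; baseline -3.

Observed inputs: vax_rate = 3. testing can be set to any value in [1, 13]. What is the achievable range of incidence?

10 to 70

Substituting into the transmissibility equation gives transmissibility = 3*testing + 3.
Substituting into the exposure equation gives exposure = 3*testing + 4.
Substituting into the incidence equation gives incidence = 5*testing + 5.
Linear in testing, so extremes are at the endpoints: testing = 1 gives incidence = 10; testing = 13 gives incidence = 70.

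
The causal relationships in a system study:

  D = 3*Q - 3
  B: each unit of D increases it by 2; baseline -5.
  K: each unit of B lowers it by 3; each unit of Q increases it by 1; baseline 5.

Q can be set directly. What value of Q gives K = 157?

Substituting into the B equation gives B = 6*Q - 11.
This gives K = -17*Q + 38.
Solve -17*Q + 38 = 157: Q = (157 - 38) / -17 = -7.

Q = -7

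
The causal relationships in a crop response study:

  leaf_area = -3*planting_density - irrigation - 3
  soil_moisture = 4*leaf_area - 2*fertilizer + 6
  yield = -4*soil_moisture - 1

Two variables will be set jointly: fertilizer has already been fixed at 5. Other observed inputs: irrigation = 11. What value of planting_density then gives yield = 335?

planting_density = 2

With fertilizer held at 5:
Substituting into the leaf_area equation gives leaf_area = -3*planting_density - 14.
Substituting into the soil_moisture equation gives soil_moisture = -12*planting_density - 60.
yield becomes 48*planting_density + 239.
Solve 48*planting_density + 239 = 335: planting_density = (335 - 239) / 48 = 2.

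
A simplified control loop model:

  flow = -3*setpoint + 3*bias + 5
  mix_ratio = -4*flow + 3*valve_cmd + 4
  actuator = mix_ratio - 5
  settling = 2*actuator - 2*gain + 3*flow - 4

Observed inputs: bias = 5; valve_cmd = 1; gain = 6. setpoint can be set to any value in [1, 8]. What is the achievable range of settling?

Substituting into the flow equation gives flow = -3*setpoint + 20.
So mix_ratio = 12*setpoint - 73.
Substituting into the actuator equation gives actuator = 12*setpoint - 78.
Substituting into the settling equation gives settling = 15*setpoint - 112.
Linear in setpoint, so extremes are at the endpoints: setpoint = 1 gives settling = -97; setpoint = 8 gives settling = 8.

-97 to 8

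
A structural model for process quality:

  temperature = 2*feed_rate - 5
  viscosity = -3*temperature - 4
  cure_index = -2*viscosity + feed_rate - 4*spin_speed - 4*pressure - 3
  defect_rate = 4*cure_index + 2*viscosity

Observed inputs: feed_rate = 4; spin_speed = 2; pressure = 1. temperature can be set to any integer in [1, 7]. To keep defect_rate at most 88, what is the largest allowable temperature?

Intervening on temperature fixes its value directly, overriding its dependence on feed_rate.
Substituting into the cure_index equation gives cure_index = 6*temperature - 3.
Substituting into the defect_rate equation gives defect_rate = 18*temperature - 20.
Require 18*temperature - 20 ≤ 88, so temperature ≤ 6.
The largest integer in [1, 7] satisfying this is 6.

temperature = 6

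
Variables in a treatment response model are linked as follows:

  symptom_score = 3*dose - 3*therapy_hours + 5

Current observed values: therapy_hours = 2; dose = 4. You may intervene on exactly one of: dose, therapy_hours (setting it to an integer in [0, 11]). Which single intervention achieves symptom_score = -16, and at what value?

set therapy_hours = 11

Intervening on dose: symptom_score = 3*dose - 1. Reaching -16 requires dose = -5, outside [0, 11].
Intervening on therapy_hours: with other inputs at their observed values, symptom_score = -3*therapy_hours + 17. Solving for -16 gives therapy_hours = 11, within [0, 11].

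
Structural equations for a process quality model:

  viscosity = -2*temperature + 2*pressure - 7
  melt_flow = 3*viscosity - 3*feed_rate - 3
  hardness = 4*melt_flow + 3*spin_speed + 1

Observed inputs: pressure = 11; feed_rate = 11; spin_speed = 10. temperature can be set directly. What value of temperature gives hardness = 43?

Substituting into the viscosity equation gives viscosity = -2*temperature + 15.
So melt_flow = -6*temperature + 9.
Substituting into the hardness equation gives hardness = -24*temperature + 67.
Solve -24*temperature + 67 = 43: temperature = (43 - 67) / -24 = 1.

temperature = 1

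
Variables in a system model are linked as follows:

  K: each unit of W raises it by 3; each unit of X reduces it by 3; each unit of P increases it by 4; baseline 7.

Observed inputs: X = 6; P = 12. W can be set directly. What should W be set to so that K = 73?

Substituting into the K equation gives K = 3*W + 37.
Solve 3*W + 37 = 73: W = (73 - 37) / 3 = 12.

W = 12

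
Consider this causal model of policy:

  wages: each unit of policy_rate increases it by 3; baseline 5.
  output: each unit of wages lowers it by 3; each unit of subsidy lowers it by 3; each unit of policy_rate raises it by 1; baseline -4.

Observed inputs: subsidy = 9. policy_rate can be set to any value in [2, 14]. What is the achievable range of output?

Substituting into the output equation gives output = -8*policy_rate - 46.
Linear in policy_rate, so extremes are at the endpoints: policy_rate = 2 gives output = -62; policy_rate = 14 gives output = -158.

-158 to -62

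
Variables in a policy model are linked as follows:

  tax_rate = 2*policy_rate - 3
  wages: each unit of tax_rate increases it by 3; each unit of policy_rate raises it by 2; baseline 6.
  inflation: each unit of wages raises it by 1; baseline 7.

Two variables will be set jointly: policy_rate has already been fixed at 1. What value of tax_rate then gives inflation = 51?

tax_rate = 12

With policy_rate held at 1:
Intervening on tax_rate fixes its value directly, overriding its dependence on policy_rate.
Substituting into the wages equation gives wages = 3*tax_rate + 8.
Substituting into the inflation equation gives inflation = 3*tax_rate + 15.
Solve 3*tax_rate + 15 = 51: tax_rate = (51 - 15) / 3 = 12.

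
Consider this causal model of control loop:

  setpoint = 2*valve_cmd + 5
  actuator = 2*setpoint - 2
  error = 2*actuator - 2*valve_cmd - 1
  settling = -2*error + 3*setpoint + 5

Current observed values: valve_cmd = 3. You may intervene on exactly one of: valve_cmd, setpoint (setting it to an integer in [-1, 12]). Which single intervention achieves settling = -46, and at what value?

set valve_cmd = 6

Intervening on valve_cmd: with other inputs at their observed values, settling = -6*valve_cmd - 10. Solving for -46 gives valve_cmd = 6, within [-1, 12].
Intervening on setpoint: settling = -5*setpoint + 27. Reaching -46 requires setpoint = 73/5, not an integer.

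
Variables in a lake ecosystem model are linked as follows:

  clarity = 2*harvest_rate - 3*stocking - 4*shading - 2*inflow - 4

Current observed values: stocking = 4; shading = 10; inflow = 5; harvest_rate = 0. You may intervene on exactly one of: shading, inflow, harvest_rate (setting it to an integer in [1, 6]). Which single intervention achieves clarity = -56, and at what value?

Intervening on shading: clarity = -4*shading - 26. Reaching -56 requires shading = 15/2, not an integer.
Intervening on inflow: clarity = -2*inflow - 56. Reaching -56 requires inflow = 0, outside [1, 6].
Intervening on harvest_rate: with other inputs at their observed values, clarity = 2*harvest_rate - 66. Solving for -56 gives harvest_rate = 5, within [1, 6].

set harvest_rate = 5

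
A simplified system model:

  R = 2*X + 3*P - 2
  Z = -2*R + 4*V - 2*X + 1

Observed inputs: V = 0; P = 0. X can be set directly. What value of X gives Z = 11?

Substituting into the R equation gives R = 2*X - 2.
This gives Z = -6*X + 5.
Solve -6*X + 5 = 11: X = (11 - 5) / -6 = -1.

X = -1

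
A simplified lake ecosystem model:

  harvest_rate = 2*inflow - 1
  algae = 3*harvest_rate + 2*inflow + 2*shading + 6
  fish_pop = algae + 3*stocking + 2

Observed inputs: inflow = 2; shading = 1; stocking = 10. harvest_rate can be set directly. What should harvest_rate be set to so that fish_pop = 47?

Intervening on harvest_rate fixes its value directly, overriding its dependence on inflow.
Substituting into the algae equation gives algae = 3*harvest_rate + 12.
Substituting into the fish_pop equation gives fish_pop = 3*harvest_rate + 44.
Solve 3*harvest_rate + 44 = 47: harvest_rate = (47 - 44) / 3 = 1.

harvest_rate = 1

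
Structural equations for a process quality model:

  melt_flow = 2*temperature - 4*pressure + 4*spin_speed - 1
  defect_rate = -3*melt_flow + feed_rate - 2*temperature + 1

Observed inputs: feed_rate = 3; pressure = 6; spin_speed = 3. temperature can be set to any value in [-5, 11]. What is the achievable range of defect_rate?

-45 to 83

Substituting into the melt_flow equation gives melt_flow = 2*temperature - 13.
defect_rate becomes -8*temperature + 43.
Linear in temperature, so extremes are at the endpoints: temperature = -5 gives defect_rate = 83; temperature = 11 gives defect_rate = -45.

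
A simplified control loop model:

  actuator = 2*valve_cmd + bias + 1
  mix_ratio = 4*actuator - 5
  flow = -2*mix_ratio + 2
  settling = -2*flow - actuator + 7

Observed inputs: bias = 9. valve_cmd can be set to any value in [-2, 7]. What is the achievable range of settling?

73 to 343

Substituting into the actuator equation gives actuator = 2*valve_cmd + 10.
So mix_ratio = 8*valve_cmd + 35.
Substituting into the flow equation gives flow = -16*valve_cmd - 68.
Substituting into the settling equation gives settling = 30*valve_cmd + 133.
Linear in valve_cmd, so extremes are at the endpoints: valve_cmd = -2 gives settling = 73; valve_cmd = 7 gives settling = 343.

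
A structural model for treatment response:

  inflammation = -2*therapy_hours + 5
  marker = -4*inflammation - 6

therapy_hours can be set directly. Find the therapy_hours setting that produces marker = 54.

Substituting into the marker equation gives marker = 8*therapy_hours - 26.
Solve 8*therapy_hours - 26 = 54: therapy_hours = (54 + 26) / 8 = 10.

therapy_hours = 10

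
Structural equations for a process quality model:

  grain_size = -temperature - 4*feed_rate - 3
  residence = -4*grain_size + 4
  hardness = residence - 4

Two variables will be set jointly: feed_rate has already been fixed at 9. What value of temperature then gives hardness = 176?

temperature = 5

With feed_rate held at 9:
Substituting into the grain_size equation gives grain_size = -temperature - 39.
This gives residence = 4*temperature + 160.
This gives hardness = 4*temperature + 156.
Solve 4*temperature + 156 = 176: temperature = (176 - 156) / 4 = 5.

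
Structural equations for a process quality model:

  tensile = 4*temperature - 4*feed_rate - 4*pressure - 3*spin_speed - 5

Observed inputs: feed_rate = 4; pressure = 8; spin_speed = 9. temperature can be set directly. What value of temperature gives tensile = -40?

temperature = 10

Substituting into the tensile equation gives tensile = 4*temperature - 80.
Solve 4*temperature - 80 = -40: temperature = (-40 + 80) / 4 = 10.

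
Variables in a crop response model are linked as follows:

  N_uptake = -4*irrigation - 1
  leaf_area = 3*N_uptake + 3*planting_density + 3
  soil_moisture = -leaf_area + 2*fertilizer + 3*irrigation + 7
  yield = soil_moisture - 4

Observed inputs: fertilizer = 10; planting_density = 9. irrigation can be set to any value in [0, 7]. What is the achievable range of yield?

-4 to 101

Substituting into the leaf_area equation gives leaf_area = -12*irrigation + 27.
Substituting into the soil_moisture equation gives soil_moisture = 15*irrigation.
Substituting into the yield equation gives yield = 15*irrigation - 4.
Linear in irrigation, so extremes are at the endpoints: irrigation = 0 gives yield = -4; irrigation = 7 gives yield = 101.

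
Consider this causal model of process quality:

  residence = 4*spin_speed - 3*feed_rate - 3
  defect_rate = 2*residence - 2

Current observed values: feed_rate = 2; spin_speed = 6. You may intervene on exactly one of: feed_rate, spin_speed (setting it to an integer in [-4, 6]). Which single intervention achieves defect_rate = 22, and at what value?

set feed_rate = 3

Intervening on feed_rate: with other inputs at their observed values, defect_rate = -6*feed_rate + 40. Solving for 22 gives feed_rate = 3, within [-4, 6].
Intervening on spin_speed: defect_rate = 8*spin_speed - 20. Reaching 22 requires spin_speed = 21/4, not an integer.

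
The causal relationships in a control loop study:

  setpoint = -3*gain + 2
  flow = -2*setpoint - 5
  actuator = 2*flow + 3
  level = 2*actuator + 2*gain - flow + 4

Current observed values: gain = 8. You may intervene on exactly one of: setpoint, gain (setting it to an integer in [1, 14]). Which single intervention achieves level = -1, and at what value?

Intervening on setpoint: with other inputs at their observed values, level = -6*setpoint + 11. Solving for -1 gives setpoint = 2, within [1, 14].
Intervening on gain: level = 20*gain - 17. Reaching -1 requires gain = 4/5, not an integer.

set setpoint = 2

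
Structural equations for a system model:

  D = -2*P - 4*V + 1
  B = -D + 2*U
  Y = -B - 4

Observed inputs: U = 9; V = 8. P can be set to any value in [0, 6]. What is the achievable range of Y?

-65 to -53

Substituting into the D equation gives D = -2*P - 31.
Substituting into the B equation gives B = 2*P + 49.
This gives Y = -2*P - 53.
Linear in P, so extremes are at the endpoints: P = 0 gives Y = -53; P = 6 gives Y = -65.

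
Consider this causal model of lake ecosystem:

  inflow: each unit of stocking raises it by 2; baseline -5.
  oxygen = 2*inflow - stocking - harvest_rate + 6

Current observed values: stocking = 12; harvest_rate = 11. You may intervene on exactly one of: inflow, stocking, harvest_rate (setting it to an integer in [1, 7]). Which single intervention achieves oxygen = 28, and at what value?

Intervening on inflow: oxygen = 2*inflow - 17. Reaching 28 requires inflow = 45/2, not an integer.
Intervening on stocking: oxygen = 3*stocking - 15. Reaching 28 requires stocking = 43/3, not an integer.
Intervening on harvest_rate: with other inputs at their observed values, oxygen = -harvest_rate + 32. Solving for 28 gives harvest_rate = 4, within [1, 7].

set harvest_rate = 4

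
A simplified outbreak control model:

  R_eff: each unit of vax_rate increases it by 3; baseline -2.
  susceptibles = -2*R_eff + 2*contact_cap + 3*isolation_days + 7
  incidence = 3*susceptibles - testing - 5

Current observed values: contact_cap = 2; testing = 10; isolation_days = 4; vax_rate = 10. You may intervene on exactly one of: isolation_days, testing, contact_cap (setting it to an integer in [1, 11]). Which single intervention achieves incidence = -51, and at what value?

Intervening on isolation_days: with other inputs at their observed values, incidence = 9*isolation_days - 150. Solving for -51 gives isolation_days = 11, within [1, 11].
Intervening on testing: incidence = -testing - 104. Reaching -51 requires testing = -53, outside [1, 11].
Intervening on contact_cap: incidence = 6*contact_cap - 126. Reaching -51 requires contact_cap = 25/2, not an integer.

set isolation_days = 11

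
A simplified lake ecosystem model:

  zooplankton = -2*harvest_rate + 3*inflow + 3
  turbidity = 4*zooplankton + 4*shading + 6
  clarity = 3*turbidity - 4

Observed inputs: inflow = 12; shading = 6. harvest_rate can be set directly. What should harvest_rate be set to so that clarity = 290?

harvest_rate = 11

Substituting into the zooplankton equation gives zooplankton = -2*harvest_rate + 39.
So turbidity = -8*harvest_rate + 186.
So clarity = -24*harvest_rate + 554.
Solve -24*harvest_rate + 554 = 290: harvest_rate = (290 - 554) / -24 = 11.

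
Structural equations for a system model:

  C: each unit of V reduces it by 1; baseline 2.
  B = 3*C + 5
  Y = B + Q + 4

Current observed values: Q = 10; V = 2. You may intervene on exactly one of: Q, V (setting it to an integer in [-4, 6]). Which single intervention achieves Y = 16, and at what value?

set V = 3

Intervening on Q: Y = Q + 9. Reaching 16 requires Q = 7, outside [-4, 6].
Intervening on V: with other inputs at their observed values, Y = -3*V + 25. Solving for 16 gives V = 3, within [-4, 6].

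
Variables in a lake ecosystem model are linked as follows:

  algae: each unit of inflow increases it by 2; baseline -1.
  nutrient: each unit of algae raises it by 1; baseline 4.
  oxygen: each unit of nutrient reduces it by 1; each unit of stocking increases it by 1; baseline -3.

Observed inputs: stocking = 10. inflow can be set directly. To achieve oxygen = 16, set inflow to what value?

Substituting into the nutrient equation gives nutrient = 2*inflow + 3.
oxygen becomes -2*inflow + 4.
Solve -2*inflow + 4 = 16: inflow = (16 - 4) / -2 = -6.

inflow = -6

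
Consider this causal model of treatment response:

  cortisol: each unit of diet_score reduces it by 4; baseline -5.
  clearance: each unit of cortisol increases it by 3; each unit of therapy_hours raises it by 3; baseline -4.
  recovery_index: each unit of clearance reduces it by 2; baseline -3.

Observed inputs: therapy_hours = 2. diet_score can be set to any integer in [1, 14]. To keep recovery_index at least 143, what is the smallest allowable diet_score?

diet_score = 5

Substituting into the clearance equation gives clearance = -12*diet_score - 13.
This gives recovery_index = 24*diet_score + 23.
Require 24*diet_score + 23 ≥ 143, so diet_score ≥ 5.
The smallest integer in [1, 14] satisfying this is 5.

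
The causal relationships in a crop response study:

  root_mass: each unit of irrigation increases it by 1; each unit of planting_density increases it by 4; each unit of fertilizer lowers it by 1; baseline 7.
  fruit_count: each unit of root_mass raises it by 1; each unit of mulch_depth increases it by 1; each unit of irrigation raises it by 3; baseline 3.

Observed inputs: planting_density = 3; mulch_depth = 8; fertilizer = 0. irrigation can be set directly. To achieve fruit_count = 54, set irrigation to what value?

irrigation = 6

Substituting into the root_mass equation gives root_mass = irrigation + 19.
Substituting into the fruit_count equation gives fruit_count = 4*irrigation + 30.
Solve 4*irrigation + 30 = 54: irrigation = (54 - 30) / 4 = 6.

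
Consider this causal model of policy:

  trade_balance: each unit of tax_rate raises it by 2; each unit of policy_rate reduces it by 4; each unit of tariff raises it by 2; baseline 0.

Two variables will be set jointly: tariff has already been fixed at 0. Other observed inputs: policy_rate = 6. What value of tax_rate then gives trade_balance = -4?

With tariff held at 0:
Substituting into the trade_balance equation gives trade_balance = 2*tax_rate - 24.
Solve 2*tax_rate - 24 = -4: tax_rate = (-4 + 24) / 2 = 10.

tax_rate = 10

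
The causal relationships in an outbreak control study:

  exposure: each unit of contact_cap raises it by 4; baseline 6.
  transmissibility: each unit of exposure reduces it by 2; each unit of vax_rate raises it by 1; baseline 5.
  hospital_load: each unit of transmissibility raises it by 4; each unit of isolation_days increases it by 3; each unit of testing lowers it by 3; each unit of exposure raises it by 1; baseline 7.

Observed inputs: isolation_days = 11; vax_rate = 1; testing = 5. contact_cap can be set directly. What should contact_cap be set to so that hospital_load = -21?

contact_cap = 1

Substituting into the transmissibility equation gives transmissibility = -8*contact_cap - 6.
Substituting into the hospital_load equation gives hospital_load = -28*contact_cap + 7.
Solve -28*contact_cap + 7 = -21: contact_cap = (-21 - 7) / -28 = 1.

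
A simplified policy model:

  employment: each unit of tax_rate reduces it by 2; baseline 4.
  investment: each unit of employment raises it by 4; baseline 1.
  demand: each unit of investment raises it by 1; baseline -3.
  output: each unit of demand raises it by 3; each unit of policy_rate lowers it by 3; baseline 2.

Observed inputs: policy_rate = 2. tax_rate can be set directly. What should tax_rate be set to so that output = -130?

tax_rate = 7

Substituting into the investment equation gives investment = -8*tax_rate + 17.
demand becomes -8*tax_rate + 14.
output becomes -24*tax_rate + 38.
Solve -24*tax_rate + 38 = -130: tax_rate = (-130 - 38) / -24 = 7.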